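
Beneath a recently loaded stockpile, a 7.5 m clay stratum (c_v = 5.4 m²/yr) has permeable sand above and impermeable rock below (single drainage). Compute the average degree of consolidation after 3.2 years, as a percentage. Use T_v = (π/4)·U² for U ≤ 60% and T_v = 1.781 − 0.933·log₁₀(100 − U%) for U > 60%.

Drainage path length: H_d = H = 7.5 m (single drainage).
T_v = c_v·t/H_d² = 5.4×3.2/7.5² = 0.3072.
T_v = 0.3072 corresponds to the U > 60% branch:
U = 1 − 10^((1.781 − T_v)/0.933)/100 = 0.6201

U ≈ 62 %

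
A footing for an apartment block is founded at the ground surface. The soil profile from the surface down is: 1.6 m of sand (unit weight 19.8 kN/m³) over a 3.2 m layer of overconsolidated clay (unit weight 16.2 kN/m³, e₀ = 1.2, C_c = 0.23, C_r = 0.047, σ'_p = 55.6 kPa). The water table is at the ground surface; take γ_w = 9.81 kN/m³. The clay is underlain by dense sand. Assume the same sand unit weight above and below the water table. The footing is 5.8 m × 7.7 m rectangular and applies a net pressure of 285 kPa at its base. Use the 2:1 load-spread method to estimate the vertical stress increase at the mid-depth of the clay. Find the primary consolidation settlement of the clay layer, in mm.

Mid-depth of clay below the ground surface: z = 1.6 + 3.2/2 = 3.2 m.
Total vertical stress at mid-clay: σ_v = 19.8×1.6 + 16.2×1.6 = 57.6 kPa.
Pore pressure: u = 9.81×(3.2 − 0) = 31.392 kPa.
Initial effective stress: σ'_0 = σ_v − u = 57.6 − 31.392 = 26.208 kPa.
Stress increase at mid-clay by the 2:1 spreading method:
Δσ = qBL/((B+z)(L+z)) = 285×5.8×7.7/((5.8+3.2)(7.7+3.2)) = 129.75 kPa
Final effective stress: σ'_f = 26.208 + 129.75 = 155.96 kPa.
σ'_f = 155.96 > σ'_p = 55.6 kPa, so the stress path crosses the preconsolidation pressure — recompression up to σ'_p, then virgin compression beyond:
S_c = H/(1+e₀)·[C_r·log₁₀(σ'_p/σ'_0) + C_c·log₁₀(σ'_f/σ'_p)]
    = 3.2/2.2 × [0.047×log₁₀(55.6/26.208) + 0.23×log₁₀(155.96/55.6)]
    = 1.4545 × [0.015352 + 0.10303] = 0.1722 m

S_c ≈ 172 mm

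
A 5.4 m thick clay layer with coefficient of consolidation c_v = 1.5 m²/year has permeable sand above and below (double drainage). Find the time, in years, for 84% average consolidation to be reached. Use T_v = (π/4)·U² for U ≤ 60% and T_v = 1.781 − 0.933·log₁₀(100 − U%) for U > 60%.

t ≈ 3.2 years

Drainage path length: H_d = H/2 = 2.7 m (double drainage).
U > 60%: T_v = 1.781 − 0.933·log₁₀(100 − 84) = 0.65756.
t = T_v·H_d²/c_v = 0.65756×2.7²/1.5 = 3.196 years.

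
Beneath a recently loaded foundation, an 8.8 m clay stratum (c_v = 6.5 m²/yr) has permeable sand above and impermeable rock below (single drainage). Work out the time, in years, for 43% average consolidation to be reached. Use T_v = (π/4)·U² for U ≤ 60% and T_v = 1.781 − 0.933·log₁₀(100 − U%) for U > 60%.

Drainage path length: H_d = H = 8.8 m (single drainage).
U ≤ 60%: T_v = (π/4)·U² = (π/4)×0.43² = 0.14522.
t = T_v·H_d²/c_v = 0.14522×8.8²/6.5 = 1.73 years.

t ≈ 1.73 years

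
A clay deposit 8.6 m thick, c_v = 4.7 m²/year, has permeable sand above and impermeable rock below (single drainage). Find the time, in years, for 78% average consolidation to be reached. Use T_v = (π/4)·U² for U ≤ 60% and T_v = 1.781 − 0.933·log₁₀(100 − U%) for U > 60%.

Drainage path length: H_d = H = 8.6 m (single drainage).
U > 60%: T_v = 1.781 − 0.933·log₁₀(100 − 78) = 0.52852.
t = T_v·H_d²/c_v = 0.52852×8.6²/4.7 = 8.317 years.

t ≈ 8.32 years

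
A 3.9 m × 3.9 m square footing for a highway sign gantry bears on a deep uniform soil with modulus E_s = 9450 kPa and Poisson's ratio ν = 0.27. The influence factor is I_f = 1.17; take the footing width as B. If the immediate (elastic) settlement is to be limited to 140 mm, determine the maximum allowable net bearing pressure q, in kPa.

q ≈ 313 kPa

S_e = q·B·(1−ν²)/E_s · I_f  ⇒  q = S_e·E_s / (B·(1−ν²)·I_f).
q = 0.14 × 9450 / (3.9 × 0.9271 × 1.17) = 312.7 kPa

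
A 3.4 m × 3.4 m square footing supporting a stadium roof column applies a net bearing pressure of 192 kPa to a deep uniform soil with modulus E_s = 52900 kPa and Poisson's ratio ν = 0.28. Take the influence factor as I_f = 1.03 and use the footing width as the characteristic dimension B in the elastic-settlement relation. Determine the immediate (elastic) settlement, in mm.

Immediate (elastic) settlement: S_e = q·B·(1−ν²)/E_s · I_f.
S_e = 192 × 3.4 × (1 − 0.28²) / 52900 × 1.03
    = 192 × 3.4 × 0.9216 / 52900 × 1.03
    = 0.01171 m = 11.71 mm

S_e ≈ 11.7 mm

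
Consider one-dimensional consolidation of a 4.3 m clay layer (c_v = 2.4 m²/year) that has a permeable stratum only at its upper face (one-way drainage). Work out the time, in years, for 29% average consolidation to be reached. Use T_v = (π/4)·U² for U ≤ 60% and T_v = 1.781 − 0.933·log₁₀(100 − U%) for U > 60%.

Drainage path length: H_d = H = 4.3 m (single drainage).
U ≤ 60%: T_v = (π/4)·U² = (π/4)×0.29² = 0.066052.
t = T_v·H_d²/c_v = 0.066052×4.3²/2.4 = 0.5089 years.

t ≈ 0.509 years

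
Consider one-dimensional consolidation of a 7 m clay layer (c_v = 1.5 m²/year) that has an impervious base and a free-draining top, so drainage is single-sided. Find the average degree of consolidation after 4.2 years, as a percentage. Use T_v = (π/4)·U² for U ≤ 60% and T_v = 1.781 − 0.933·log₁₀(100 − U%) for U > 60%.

U ≈ 40.5 %

Drainage path length: H_d = H = 7 m (single drainage).
T_v = c_v·t/H_d² = 1.5×4.2/7² = 0.12857.
T_v = 0.12857 corresponds to the U ≤ 60% branch:
U = √(4T_v/π) = 0.4046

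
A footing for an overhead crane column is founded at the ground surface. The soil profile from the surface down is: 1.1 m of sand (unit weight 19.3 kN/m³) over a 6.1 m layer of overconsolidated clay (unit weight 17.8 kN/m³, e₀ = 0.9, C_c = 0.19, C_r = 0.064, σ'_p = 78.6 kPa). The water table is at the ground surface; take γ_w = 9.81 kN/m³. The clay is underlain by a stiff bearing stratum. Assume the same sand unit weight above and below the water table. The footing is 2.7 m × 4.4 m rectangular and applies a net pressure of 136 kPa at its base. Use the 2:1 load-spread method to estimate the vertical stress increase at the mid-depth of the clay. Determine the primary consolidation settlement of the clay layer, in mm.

S_c ≈ 52.1 mm

Mid-depth of clay below the ground surface: z = 1.1 + 6.1/2 = 4.15 m.
Total vertical stress at mid-clay: σ_v = 19.3×1.1 + 17.8×3.05 = 75.52 kPa.
Pore pressure: u = 9.81×(4.15 − 0) = 40.712 kPa.
Initial effective stress: σ'_0 = σ_v − u = 75.52 − 40.712 = 34.808 kPa.
Stress increase at mid-clay by the 2:1 spreading method:
Δσ = qBL/((B+z)(L+z)) = 136×2.7×4.4/((2.7+4.15)(4.4+4.15)) = 27.587 kPa
Final effective stress: σ'_f = 34.808 + 27.587 = 62.395 kPa.
σ'_f = 62.395 ≤ σ'_p = 78.6 kPa, so the clay remains overconsolidated and only the recompression index applies:
S_c = C_r·H/(1+e₀)·log₁₀(σ'_f/σ'_0) = 0.064×6.1/1.9×log₁₀(62.395/34.808)
    = 0.20547 × 0.25347 = 0.05208 m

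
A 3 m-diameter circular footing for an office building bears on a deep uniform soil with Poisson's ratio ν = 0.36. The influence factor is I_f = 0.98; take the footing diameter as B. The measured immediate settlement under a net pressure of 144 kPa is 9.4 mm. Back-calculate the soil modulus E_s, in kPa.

S_e = q·B·(1−ν²)/E_s · I_f  ⇒  E_s = q·B·(1−ν²)·I_f / S_e.
E_s = 144 × 3 × 0.8704 × 0.98 / 0.0094 = 39200 kPa

E_s ≈ 39200 kPa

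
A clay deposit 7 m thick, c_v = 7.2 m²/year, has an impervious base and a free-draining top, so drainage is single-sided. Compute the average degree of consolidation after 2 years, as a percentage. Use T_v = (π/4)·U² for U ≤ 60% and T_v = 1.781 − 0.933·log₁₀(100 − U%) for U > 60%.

Drainage path length: H_d = H = 7 m (single drainage).
T_v = c_v·t/H_d² = 7.2×2/7² = 0.29388.
T_v = 0.29388 corresponds to the U > 60% branch:
U = 1 − 10^((1.781 − T_v)/0.933)/100 = 0.6074

U ≈ 60.7 %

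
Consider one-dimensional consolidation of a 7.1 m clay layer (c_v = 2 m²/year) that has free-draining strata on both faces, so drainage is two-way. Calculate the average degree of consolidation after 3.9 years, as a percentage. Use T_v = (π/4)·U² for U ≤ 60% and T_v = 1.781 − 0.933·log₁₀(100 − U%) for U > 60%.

U ≈ 82.4 %

Drainage path length: H_d = H/2 = 3.55 m (double drainage).
T_v = c_v·t/H_d² = 2×3.9/3.55² = 0.61892.
T_v = 0.61892 corresponds to the U > 60% branch:
U = 1 − 10^((1.781 − T_v)/0.933)/100 = 0.824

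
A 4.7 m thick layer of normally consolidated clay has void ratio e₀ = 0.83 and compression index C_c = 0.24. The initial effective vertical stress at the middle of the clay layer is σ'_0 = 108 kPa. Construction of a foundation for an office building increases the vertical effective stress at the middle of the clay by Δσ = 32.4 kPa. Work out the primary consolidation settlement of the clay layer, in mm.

Final effective stress: σ'_f = σ'_0 + Δσ = 108 + 32.4 = 140.4 kPa.
Normally consolidated clay, so the full stress increment lies on the virgin compression line:
S_c = C_c·H/(1+e₀)·log₁₀(σ'_f/σ'_0) = 0.24×4.7/(1+0.83)×log₁₀(140.4/108)
    = 0.61639 × 0.11394 = 0.07023 m

S_c ≈ 70.2 mm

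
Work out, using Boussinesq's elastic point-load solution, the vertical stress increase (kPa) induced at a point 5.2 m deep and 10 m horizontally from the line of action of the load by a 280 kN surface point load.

Boussinesq vertical stress below a point load on an elastic half-space:
Δσ_z = 3P/(2πz²) · [1 + (r/z)²]^(−5/2)
r/z = 10/5.2 = 1.9231; [1+(r/z)²]^(−5/2) = 0.020901.
Δσ_z = 3×280/(2π×5.2²) × 0.020901 = 4.9442 × 0.020901 = 0.1033 kPa

Δσ_z ≈ 0.103 kPa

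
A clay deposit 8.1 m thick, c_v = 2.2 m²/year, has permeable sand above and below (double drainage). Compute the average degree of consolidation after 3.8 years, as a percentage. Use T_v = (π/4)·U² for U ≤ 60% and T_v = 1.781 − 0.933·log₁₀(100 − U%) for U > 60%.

Drainage path length: H_d = H/2 = 4.05 m (double drainage).
T_v = c_v·t/H_d² = 2.2×3.8/4.05² = 0.50968.
T_v = 0.50968 corresponds to the U > 60% branch:
U = 1 − 10^((1.781 − T_v)/0.933)/100 = 0.7695

U ≈ 77 %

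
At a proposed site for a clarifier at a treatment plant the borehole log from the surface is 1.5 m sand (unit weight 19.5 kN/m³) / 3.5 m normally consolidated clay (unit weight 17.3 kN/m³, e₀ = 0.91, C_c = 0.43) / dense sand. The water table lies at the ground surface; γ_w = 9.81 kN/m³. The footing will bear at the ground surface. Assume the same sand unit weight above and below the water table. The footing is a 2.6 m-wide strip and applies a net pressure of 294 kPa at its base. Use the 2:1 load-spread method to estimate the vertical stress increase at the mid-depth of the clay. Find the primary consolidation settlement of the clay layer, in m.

Mid-depth of clay below the ground surface: z = 1.5 + 3.5/2 = 3.25 m.
Total vertical stress at mid-clay: σ_v = 19.5×1.5 + 17.3×1.75 = 59.525 kPa.
Pore pressure: u = 9.81×(3.25 − 0) = 31.883 kPa.
Initial effective stress: σ'_0 = σ_v − u = 59.525 − 31.883 = 27.642 kPa.
Stress increase at mid-clay by the 2:1 spreading method:
Δσ = qB/(B+z) = 294×2.6/(2.6+3.25) = 130.67 kPa
Final effective stress: σ'_f = σ'_0 + Δσ = 27.642 + 130.67 = 158.31 kPa.
Normally consolidated clay, so the full stress increment lies on the virgin compression line:
S_c = C_c·H/(1+e₀)·log₁₀(σ'_f/σ'_0) = 0.43×3.5/(1+0.91)×log₁₀(158.31/27.642)
    = 0.78796 × 0.75794 = 0.5972 m

S_c ≈ 0.597 m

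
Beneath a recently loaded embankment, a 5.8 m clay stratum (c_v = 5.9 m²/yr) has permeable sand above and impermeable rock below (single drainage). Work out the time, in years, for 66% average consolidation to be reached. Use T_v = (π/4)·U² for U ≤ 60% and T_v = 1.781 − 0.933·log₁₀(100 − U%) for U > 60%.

Drainage path length: H_d = H = 5.8 m (single drainage).
U > 60%: T_v = 1.781 − 0.933·log₁₀(100 − 66) = 0.35213.
t = T_v·H_d²/c_v = 0.35213×5.8²/5.9 = 2.008 years.

t ≈ 2.01 years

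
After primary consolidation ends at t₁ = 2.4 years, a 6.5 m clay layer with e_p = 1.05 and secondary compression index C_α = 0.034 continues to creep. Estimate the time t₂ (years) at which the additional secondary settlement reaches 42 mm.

S_s = C_α·H/(1+e_p)·log₁₀(t₂/t₁) ⇒ log₁₀(t₂/t₁) = S_s·(1+e_p)/(C_α·H).
log₁₀(t₂/t₁) = 0.042 × (1+1.05) / (0.034×6.5) = 0.3896
t₂ = t₁ × 10^0.3896 = 2.4 × 2.452 = 5.886 years

t₂ ≈ 5.89 years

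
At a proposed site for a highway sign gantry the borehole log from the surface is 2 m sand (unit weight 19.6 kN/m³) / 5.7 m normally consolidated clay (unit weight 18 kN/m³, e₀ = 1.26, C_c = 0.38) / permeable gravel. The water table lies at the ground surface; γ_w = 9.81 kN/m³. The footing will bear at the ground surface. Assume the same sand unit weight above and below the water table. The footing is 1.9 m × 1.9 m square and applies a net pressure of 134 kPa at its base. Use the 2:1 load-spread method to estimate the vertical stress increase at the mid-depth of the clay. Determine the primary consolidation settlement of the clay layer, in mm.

Mid-depth of clay below the ground surface: z = 2 + 5.7/2 = 4.85 m.
Total vertical stress at mid-clay: σ_v = 19.6×2 + 18×2.85 = 90.5 kPa.
Pore pressure: u = 9.81×(4.85 − 0) = 47.578 kPa.
Initial effective stress: σ'_0 = σ_v − u = 90.5 − 47.578 = 42.922 kPa.
Stress increase at mid-clay by the 2:1 spreading method:
Δσ = qBL/((B+z)(L+z)) = 134×1.9×1.9/((1.9+4.85)(1.9+4.85)) = 10.617 kPa
Final effective stress: σ'_f = σ'_0 + Δσ = 42.922 + 10.617 = 53.539 kPa.
Normally consolidated clay, so the full stress increment lies on the virgin compression line:
S_c = C_c·H/(1+e₀)·log₁₀(σ'_f/σ'_0) = 0.38×5.7/(1+1.26)×log₁₀(53.539/42.922)
    = 0.95841 × 0.09599 = 0.092 m

S_c ≈ 92 mm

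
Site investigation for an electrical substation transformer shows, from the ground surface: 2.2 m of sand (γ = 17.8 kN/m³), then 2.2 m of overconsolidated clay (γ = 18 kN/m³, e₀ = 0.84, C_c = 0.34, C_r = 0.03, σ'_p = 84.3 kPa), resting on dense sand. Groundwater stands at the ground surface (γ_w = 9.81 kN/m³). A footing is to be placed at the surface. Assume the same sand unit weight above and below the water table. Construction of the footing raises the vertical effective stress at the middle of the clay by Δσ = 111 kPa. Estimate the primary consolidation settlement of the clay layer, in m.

S_c ≈ 0.104 m

Mid-depth of clay below the ground surface: z = 2.2 + 2.2/2 = 3.3 m.
Total vertical stress at mid-clay: σ_v = 17.8×2.2 + 18×1.1 = 58.96 kPa.
Pore pressure: u = 9.81×(3.3 − 0) = 32.373 kPa.
Initial effective stress: σ'_0 = σ_v − u = 58.96 − 32.373 = 26.587 kPa.
Final effective stress: σ'_f = 26.587 + 111 = 137.59 kPa.
σ'_f = 137.59 > σ'_p = 84.3 kPa, so the stress path crosses the preconsolidation pressure — recompression up to σ'_p, then virgin compression beyond:
S_c = H/(1+e₀)·[C_r·log₁₀(σ'_p/σ'_0) + C_c·log₁₀(σ'_f/σ'_p)]
    = 2.2/1.84 × [0.03×log₁₀(84.3/26.587) + 0.34×log₁₀(137.59/84.3)]
    = 1.1957 × [0.015035 + 0.072338] = 0.1045 m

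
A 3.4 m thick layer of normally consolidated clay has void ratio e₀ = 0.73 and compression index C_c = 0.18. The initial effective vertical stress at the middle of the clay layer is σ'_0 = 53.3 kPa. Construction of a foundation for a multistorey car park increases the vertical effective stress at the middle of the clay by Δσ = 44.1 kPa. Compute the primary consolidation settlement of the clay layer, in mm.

Final effective stress: σ'_f = σ'_0 + Δσ = 53.3 + 44.1 = 97.4 kPa.
Normally consolidated clay, so the full stress increment lies on the virgin compression line:
S_c = C_c·H/(1+e₀)·log₁₀(σ'_f/σ'_0) = 0.18×3.4/(1+0.73)×log₁₀(97.4/53.3)
    = 0.35376 × 0.26183 = 0.09262 m

S_c ≈ 92.6 mm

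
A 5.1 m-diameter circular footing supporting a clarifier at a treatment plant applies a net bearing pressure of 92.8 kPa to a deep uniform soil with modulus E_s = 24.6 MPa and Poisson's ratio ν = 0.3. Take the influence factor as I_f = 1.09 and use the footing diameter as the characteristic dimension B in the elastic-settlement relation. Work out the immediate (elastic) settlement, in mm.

S_e ≈ 19.1 mm

Immediate (elastic) settlement: S_e = q·B·(1−ν²)/E_s · I_f.
E_s = 24.6 MPa = 24600 kPa.
S_e = 92.8 × 5.1 × (1 − 0.3²) / 24600 × 1.09
    = 92.8 × 5.1 × 0.91 / 24600 × 1.09
    = 0.01908 m = 19.08 mm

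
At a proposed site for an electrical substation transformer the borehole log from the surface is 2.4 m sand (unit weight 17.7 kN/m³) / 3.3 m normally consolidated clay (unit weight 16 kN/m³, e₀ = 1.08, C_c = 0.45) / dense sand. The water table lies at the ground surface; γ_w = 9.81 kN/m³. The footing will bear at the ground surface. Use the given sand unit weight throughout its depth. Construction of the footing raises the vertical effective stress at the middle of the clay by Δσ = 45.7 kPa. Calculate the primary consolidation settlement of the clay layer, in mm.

Mid-depth of clay below the ground surface: z = 2.4 + 3.3/2 = 4.05 m.
Total vertical stress at mid-clay: σ_v = 17.7×2.4 + 16×1.65 = 68.88 kPa.
Pore pressure: u = 9.81×(4.05 − 0) = 39.73 kPa.
Initial effective stress: σ'_0 = σ_v − u = 68.88 − 39.73 = 29.15 kPa.
Final effective stress: σ'_f = σ'_0 + Δσ = 29.15 + 45.7 = 74.85 kPa.
Normally consolidated clay, so the full stress increment lies on the virgin compression line:
S_c = C_c·H/(1+e₀)·log₁₀(σ'_f/σ'_0) = 0.45×3.3/(1+1.08)×log₁₀(74.85/29.15)
    = 0.71394 × 0.40955 = 0.2924 m

S_c ≈ 292 mm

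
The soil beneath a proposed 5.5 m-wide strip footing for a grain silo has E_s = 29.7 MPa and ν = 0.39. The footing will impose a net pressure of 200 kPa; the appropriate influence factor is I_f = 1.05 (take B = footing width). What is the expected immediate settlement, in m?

S_e ≈ 0.033 m

Immediate (elastic) settlement: S_e = q·B·(1−ν²)/E_s · I_f.
E_s = 29.7 MPa = 29700 kPa.
S_e = 200 × 5.5 × (1 − 0.39²) / 29700 × 1.05
    = 200 × 5.5 × 0.8479 / 29700 × 1.05
    = 0.03297 m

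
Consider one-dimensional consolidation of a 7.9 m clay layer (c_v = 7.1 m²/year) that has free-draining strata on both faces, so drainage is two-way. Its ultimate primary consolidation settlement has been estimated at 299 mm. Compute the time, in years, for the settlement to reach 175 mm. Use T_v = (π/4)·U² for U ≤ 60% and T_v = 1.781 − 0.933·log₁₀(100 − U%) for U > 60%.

t ≈ 0.591 years

Drainage path length: H_d = H/2 = 3.95 m (double drainage).
U = S(t)/S_ult = 175/299 = 0.5853.
U ≤ 60%: T_v = (π/4)·U² = (π/4)×0.58528² = 0.26904.
t = T_v·H_d²/c_v = 0.26904×3.95²/7.1 = 0.5912 years.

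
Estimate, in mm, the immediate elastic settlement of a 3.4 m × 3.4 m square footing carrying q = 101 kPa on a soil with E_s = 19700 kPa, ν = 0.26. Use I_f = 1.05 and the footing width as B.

Immediate (elastic) settlement: S_e = q·B·(1−ν²)/E_s · I_f.
S_e = 101 × 3.4 × (1 − 0.26²) / 19700 × 1.05
    = 101 × 3.4 × 0.9324 / 19700 × 1.05
    = 0.01707 m = 17.07 mm

S_e ≈ 17.1 mm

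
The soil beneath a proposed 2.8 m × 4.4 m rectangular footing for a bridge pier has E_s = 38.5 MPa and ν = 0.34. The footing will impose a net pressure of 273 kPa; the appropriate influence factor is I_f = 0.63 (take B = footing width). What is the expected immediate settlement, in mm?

S_e ≈ 11.1 mm

Immediate (elastic) settlement: S_e = q·B·(1−ν²)/E_s · I_f.
E_s = 38.5 MPa = 38500 kPa.
S_e = 273 × 2.8 × (1 − 0.34²) / 38500 × 0.63
    = 273 × 2.8 × 0.8844 / 38500 × 0.63
    = 0.01106 m = 11.06 mm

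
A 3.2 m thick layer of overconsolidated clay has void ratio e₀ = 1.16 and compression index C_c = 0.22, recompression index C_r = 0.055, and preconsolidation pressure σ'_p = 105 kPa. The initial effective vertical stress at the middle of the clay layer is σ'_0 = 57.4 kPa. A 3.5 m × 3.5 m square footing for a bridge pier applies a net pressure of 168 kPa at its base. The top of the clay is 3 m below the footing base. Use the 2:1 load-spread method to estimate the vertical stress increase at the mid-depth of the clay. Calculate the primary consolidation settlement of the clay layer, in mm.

Mid-depth of clay below the footing base: z = 3 + 3.2/2 = 4.6 m.
Stress increase at mid-clay by the 2:1 spreading method:
Δσ = qBL/((B+z)(L+z)) = 168×3.5×3.5/((3.5+4.6)(3.5+4.6)) = 31.367 kPa
Final effective stress: σ'_f = 57.4 + 31.367 = 88.767 kPa.
σ'_f = 88.767 ≤ σ'_p = 105 kPa, so the clay remains overconsolidated and only the recompression index applies:
S_c = C_r·H/(1+e₀)·log₁₀(σ'_f/σ'_0) = 0.055×3.2/2.16×log₁₀(88.767/57.4)
    = 0.081482 × 0.18934 = 0.01543 m

S_c ≈ 15.4 mm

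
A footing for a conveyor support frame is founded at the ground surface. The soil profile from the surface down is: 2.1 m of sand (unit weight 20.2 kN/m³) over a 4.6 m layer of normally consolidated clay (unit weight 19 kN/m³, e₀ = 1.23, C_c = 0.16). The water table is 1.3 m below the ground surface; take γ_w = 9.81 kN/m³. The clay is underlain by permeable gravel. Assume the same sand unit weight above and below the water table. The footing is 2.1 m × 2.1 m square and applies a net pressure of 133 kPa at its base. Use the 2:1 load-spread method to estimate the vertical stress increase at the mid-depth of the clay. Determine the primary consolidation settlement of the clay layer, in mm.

Mid-depth of clay below the ground surface: z = 2.1 + 4.6/2 = 4.4 m.
Total vertical stress at mid-clay: σ_v = 20.2×2.1 + 19×2.3 = 86.12 kPa.
Pore pressure: u = 9.81×(4.4 − 1.3) = 30.411 kPa.
Initial effective stress: σ'_0 = σ_v − u = 86.12 − 30.411 = 55.709 kPa.
Stress increase at mid-clay by the 2:1 spreading method:
Δσ = qBL/((B+z)(L+z)) = 133×2.1×2.1/((2.1+4.4)(2.1+4.4)) = 13.882 kPa
Final effective stress: σ'_f = σ'_0 + Δσ = 55.709 + 13.882 = 69.591 kPa.
Normally consolidated clay, so the full stress increment lies on the virgin compression line:
S_c = C_c·H/(1+e₀)·log₁₀(σ'_f/σ'_0) = 0.16×4.6/(1+1.23)×log₁₀(69.591/55.709)
    = 0.33004 × 0.096628 = 0.03189 m

S_c ≈ 31.9 mm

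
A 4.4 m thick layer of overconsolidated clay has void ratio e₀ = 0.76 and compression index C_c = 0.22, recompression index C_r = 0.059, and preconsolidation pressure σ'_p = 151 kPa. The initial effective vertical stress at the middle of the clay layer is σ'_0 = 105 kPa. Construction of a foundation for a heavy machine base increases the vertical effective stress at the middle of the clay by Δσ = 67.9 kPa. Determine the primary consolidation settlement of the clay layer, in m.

S_c ≈ 0.0556 m

Final effective stress: σ'_f = 105 + 67.9 = 172.9 kPa.
σ'_f = 172.9 > σ'_p = 151 kPa, so the stress path crosses the preconsolidation pressure — recompression up to σ'_p, then virgin compression beyond:
S_c = H/(1+e₀)·[C_r·log₁₀(σ'_p/σ'_0) + C_c·log₁₀(σ'_f/σ'_p)]
    = 4.4/1.76 × [0.059×log₁₀(151/105) + 0.22×log₁₀(172.9/151)]
    = 2.5 × [0.0093095 + 0.01294] = 0.05562 m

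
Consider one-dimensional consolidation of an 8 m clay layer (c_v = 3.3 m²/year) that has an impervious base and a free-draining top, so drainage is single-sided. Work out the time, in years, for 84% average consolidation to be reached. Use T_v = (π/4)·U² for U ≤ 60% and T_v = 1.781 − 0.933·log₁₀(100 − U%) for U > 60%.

t ≈ 12.8 years

Drainage path length: H_d = H = 8 m (single drainage).
U > 60%: T_v = 1.781 − 0.933·log₁₀(100 − 84) = 0.65756.
t = T_v·H_d²/c_v = 0.65756×8²/3.3 = 12.75 years.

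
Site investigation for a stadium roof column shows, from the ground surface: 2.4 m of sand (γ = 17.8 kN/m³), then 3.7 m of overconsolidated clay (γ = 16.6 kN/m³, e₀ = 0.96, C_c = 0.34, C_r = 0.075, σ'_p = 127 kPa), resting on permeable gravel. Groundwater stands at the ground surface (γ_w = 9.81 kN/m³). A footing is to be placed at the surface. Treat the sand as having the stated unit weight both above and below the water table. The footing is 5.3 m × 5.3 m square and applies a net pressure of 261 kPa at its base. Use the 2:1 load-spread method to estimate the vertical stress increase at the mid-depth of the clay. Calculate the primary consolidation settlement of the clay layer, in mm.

S_c ≈ 77.6 mm

Mid-depth of clay below the ground surface: z = 2.4 + 3.7/2 = 4.25 m.
Total vertical stress at mid-clay: σ_v = 17.8×2.4 + 16.6×1.85 = 73.43 kPa.
Pore pressure: u = 9.81×(4.25 − 0) = 41.693 kPa.
Initial effective stress: σ'_0 = σ_v − u = 73.43 − 41.693 = 31.737 kPa.
Stress increase at mid-clay by the 2:1 spreading method:
Δσ = qBL/((B+z)(L+z)) = 261×5.3×5.3/((5.3+4.25)(5.3+4.25)) = 80.387 kPa
Final effective stress: σ'_f = 31.737 + 80.387 = 112.12 kPa.
σ'_f = 112.12 ≤ σ'_p = 127 kPa, so the clay remains overconsolidated and only the recompression index applies:
S_c = C_r·H/(1+e₀)·log₁₀(σ'_f/σ'_0) = 0.075×3.7/1.96×log₁₀(112.12/31.737)
    = 0.14158 × 0.54812 = 0.07761 m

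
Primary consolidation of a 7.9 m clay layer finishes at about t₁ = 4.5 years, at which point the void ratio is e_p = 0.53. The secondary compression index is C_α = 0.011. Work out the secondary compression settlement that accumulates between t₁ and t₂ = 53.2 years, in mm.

S_s ≈ 60.9 mm

Secondary compression: S_s = C_α·H/(1+e_p)·log₁₀(t₂/t₁)
S_s = 0.011×7.9/(1+0.53)×log₁₀(53.2/4.5)
    = 0.0568 × 1.073 = 0.06093 m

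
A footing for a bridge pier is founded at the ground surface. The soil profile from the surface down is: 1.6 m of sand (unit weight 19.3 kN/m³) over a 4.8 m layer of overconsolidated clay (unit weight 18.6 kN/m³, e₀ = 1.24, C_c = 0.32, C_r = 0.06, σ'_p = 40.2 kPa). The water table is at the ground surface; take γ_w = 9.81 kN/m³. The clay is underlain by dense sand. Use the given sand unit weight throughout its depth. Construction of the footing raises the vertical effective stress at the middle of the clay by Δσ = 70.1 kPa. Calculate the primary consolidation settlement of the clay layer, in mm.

Mid-depth of clay below the ground surface: z = 1.6 + 4.8/2 = 4 m.
Total vertical stress at mid-clay: σ_v = 19.3×1.6 + 18.6×2.4 = 75.52 kPa.
Pore pressure: u = 9.81×(4 − 0) = 39.24 kPa.
Initial effective stress: σ'_0 = σ_v − u = 75.52 − 39.24 = 36.28 kPa.
Final effective stress: σ'_f = 36.28 + 70.1 = 106.38 kPa.
σ'_f = 106.38 > σ'_p = 40.2 kPa, so the stress path crosses the preconsolidation pressure — recompression up to σ'_p, then virgin compression beyond:
S_c = H/(1+e₀)·[C_r·log₁₀(σ'_p/σ'_0) + C_c·log₁₀(σ'_f/σ'_p)]
    = 4.8/2.24 × [0.06×log₁₀(40.2/36.28) + 0.32×log₁₀(106.38/40.2)]
    = 2.1429 × [0.0026735 + 0.13524] = 0.2955 m

S_c ≈ 296 mm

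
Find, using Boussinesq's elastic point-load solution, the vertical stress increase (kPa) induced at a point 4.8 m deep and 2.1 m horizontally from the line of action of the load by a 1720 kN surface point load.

Boussinesq vertical stress below a point load on an elastic half-space:
Δσ_z = 3P/(2πz²) · [1 + (r/z)²]^(−5/2)
r/z = 2.1/4.8 = 0.4375; [1+(r/z)²]^(−5/2) = 0.64543.
Δσ_z = 3×1720/(2π×4.8²) × 0.64543 = 35.644 × 0.64543 = 23.01 kPa

Δσ_z ≈ 23 kPa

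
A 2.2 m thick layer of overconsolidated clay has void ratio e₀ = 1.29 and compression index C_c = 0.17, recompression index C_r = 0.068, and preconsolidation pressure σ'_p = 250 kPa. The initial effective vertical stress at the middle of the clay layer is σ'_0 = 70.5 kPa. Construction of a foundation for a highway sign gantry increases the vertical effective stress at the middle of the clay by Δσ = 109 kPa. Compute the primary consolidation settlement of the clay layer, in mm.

S_c ≈ 26.5 mm

Final effective stress: σ'_f = 70.5 + 109 = 179.5 kPa.
σ'_f = 179.5 ≤ σ'_p = 250 kPa, so the clay remains overconsolidated and only the recompression index applies:
S_c = C_r·H/(1+e₀)·log₁₀(σ'_f/σ'_0) = 0.068×2.2/2.29×log₁₀(179.5/70.5)
    = 0.065328 × 0.40588 = 0.02652 m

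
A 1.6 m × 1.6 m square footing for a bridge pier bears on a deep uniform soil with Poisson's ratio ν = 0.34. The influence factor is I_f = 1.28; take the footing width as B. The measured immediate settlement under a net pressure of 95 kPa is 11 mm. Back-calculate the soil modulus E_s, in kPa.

S_e = q·B·(1−ν²)/E_s · I_f  ⇒  E_s = q·B·(1−ν²)·I_f / S_e.
E_s = 95 × 1.6 × 0.8844 × 1.28 / 0.011 = 15640 kPa

E_s ≈ 15600 kPa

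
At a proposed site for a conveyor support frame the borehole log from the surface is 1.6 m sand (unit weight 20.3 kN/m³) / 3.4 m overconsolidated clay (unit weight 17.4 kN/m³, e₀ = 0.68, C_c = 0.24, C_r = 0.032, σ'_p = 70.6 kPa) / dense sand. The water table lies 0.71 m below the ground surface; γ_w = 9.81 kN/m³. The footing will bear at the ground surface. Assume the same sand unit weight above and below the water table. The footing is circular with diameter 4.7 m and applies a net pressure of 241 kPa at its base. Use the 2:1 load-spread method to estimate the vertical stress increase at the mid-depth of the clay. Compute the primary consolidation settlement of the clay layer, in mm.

S_c ≈ 130 mm

Mid-depth of clay below the ground surface: z = 1.6 + 3.4/2 = 3.3 m.
Total vertical stress at mid-clay: σ_v = 20.3×1.6 + 17.4×1.7 = 62.06 kPa.
Pore pressure: u = 9.81×(3.3 − 0.71) = 25.408 kPa.
Initial effective stress: σ'_0 = σ_v − u = 62.06 − 25.408 = 36.652 kPa.
Stress increase at mid-clay by the 2:1 spreading method:
Δσ ≈ qD²/(D+z)² = 241×4.7²/(4.7+3.3)² = 83.183 kPa
Final effective stress: σ'_f = 36.652 + 83.183 = 119.84 kPa.
σ'_f = 119.84 > σ'_p = 70.6 kPa, so the stress path crosses the preconsolidation pressure — recompression up to σ'_p, then virgin compression beyond:
S_c = H/(1+e₀)·[C_r·log₁₀(σ'_p/σ'_0) + C_c·log₁₀(σ'_f/σ'_p)]
    = 3.4/1.68 × [0.032×log₁₀(70.6/36.652) + 0.24×log₁₀(119.84/70.6)]
    = 2.0238 × [0.0091106 + 0.055151] = 0.1301 m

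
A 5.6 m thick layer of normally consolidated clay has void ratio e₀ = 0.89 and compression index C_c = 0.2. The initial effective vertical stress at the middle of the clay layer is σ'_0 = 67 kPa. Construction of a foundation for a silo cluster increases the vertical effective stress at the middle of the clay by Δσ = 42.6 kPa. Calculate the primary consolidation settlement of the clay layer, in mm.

S_c ≈ 127 mm

Final effective stress: σ'_f = σ'_0 + Δσ = 67 + 42.6 = 109.6 kPa.
Normally consolidated clay, so the full stress increment lies on the virgin compression line:
S_c = C_c·H/(1+e₀)·log₁₀(σ'_f/σ'_0) = 0.2×5.6/(1+0.89)×log₁₀(109.6/67)
    = 0.59259 × 0.21374 = 0.1267 m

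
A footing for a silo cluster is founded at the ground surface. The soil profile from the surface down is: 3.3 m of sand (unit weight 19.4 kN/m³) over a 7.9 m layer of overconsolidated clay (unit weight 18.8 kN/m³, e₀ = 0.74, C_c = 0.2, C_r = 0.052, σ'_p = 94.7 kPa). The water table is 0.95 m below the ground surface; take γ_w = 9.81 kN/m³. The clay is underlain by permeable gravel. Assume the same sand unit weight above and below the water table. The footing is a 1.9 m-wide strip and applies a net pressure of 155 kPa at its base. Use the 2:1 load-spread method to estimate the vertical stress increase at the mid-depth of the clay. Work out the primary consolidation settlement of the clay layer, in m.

Mid-depth of clay below the ground surface: z = 3.3 + 7.9/2 = 7.25 m.
Total vertical stress at mid-clay: σ_v = 19.4×3.3 + 18.8×3.95 = 138.28 kPa.
Pore pressure: u = 9.81×(7.25 − 0.95) = 61.803 kPa.
Initial effective stress: σ'_0 = σ_v − u = 138.28 − 61.803 = 76.477 kPa.
Stress increase at mid-clay by the 2:1 spreading method:
Δσ = qB/(B+z) = 155×1.9/(1.9+7.25) = 32.186 kPa
Final effective stress: σ'_f = 76.477 + 32.186 = 108.66 kPa.
σ'_f = 108.66 > σ'_p = 94.7 kPa, so the stress path crosses the preconsolidation pressure — recompression up to σ'_p, then virgin compression beyond:
S_c = H/(1+e₀)·[C_r·log₁₀(σ'_p/σ'_0) + C_c·log₁₀(σ'_f/σ'_p)]
    = 7.9/1.74 × [0.052×log₁₀(94.7/76.477) + 0.2×log₁₀(108.66/94.7)]
    = 4.5402 × [0.0048266 + 0.011944] = 0.07614 m

S_c ≈ 0.0761 m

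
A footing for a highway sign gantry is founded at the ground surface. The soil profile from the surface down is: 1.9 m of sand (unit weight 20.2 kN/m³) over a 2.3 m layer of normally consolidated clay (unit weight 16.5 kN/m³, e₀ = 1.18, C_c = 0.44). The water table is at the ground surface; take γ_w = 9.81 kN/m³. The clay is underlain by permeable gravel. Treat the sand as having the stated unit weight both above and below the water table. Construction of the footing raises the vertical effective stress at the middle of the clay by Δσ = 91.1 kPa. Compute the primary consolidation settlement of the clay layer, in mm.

S_c ≈ 295 mm

Mid-depth of clay below the ground surface: z = 1.9 + 2.3/2 = 3.05 m.
Total vertical stress at mid-clay: σ_v = 20.2×1.9 + 16.5×1.15 = 57.355 kPa.
Pore pressure: u = 9.81×(3.05 − 0) = 29.921 kPa.
Initial effective stress: σ'_0 = σ_v − u = 57.355 − 29.921 = 27.434 kPa.
Final effective stress: σ'_f = σ'_0 + Δσ = 27.434 + 91.1 = 118.53 kPa.
Normally consolidated clay, so the full stress increment lies on the virgin compression line:
S_c = C_c·H/(1+e₀)·log₁₀(σ'_f/σ'_0) = 0.44×2.3/(1+1.18)×log₁₀(118.53/27.434)
    = 0.46422 × 0.63554 = 0.295 m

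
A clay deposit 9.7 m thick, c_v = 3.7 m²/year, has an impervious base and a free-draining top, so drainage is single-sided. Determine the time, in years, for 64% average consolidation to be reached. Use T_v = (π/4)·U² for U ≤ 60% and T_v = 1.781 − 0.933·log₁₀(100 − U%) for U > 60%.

t ≈ 8.37 years

Drainage path length: H_d = H = 9.7 m (single drainage).
U > 60%: T_v = 1.781 − 0.933·log₁₀(100 − 64) = 0.32897.
t = T_v·H_d²/c_v = 0.32897×9.7²/3.7 = 8.366 years.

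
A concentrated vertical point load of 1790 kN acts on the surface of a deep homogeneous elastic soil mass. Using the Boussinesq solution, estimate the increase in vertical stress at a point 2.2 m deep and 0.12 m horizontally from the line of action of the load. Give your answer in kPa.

Boussinesq vertical stress below a point load on an elastic half-space:
Δσ_z = 3P/(2πz²) · [1 + (r/z)²]^(−5/2)
r/z = 0.12/2.2 = 0.054545; [1+(r/z)²]^(−5/2) = 0.9926.
Δσ_z = 3×1790/(2π×2.2²) × 0.9926 = 176.58 × 0.9926 = 175.3 kPa

Δσ_z ≈ 175 kPa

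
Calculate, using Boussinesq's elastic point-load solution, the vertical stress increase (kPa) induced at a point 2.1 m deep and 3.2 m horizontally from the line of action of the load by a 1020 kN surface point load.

Δσ_z ≈ 5.49 kPa

Boussinesq vertical stress below a point load on an elastic half-space:
Δσ_z = 3P/(2πz²) · [1 + (r/z)²]^(−5/2)
r/z = 3.2/2.1 = 1.5238; [1+(r/z)²]^(−5/2) = 0.049717.
Δσ_z = 3×1020/(2π×2.1²) × 0.049717 = 110.43 × 0.049717 = 5.49 kPa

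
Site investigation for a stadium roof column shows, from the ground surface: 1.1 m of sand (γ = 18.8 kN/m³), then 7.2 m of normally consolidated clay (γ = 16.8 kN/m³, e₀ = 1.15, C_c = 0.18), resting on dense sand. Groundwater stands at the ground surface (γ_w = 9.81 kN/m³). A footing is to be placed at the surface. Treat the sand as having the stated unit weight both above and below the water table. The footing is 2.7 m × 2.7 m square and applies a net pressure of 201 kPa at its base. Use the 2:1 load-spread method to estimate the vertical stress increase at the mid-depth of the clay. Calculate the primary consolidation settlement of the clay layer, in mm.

Mid-depth of clay below the ground surface: z = 1.1 + 7.2/2 = 4.7 m.
Total vertical stress at mid-clay: σ_v = 18.8×1.1 + 16.8×3.6 = 81.16 kPa.
Pore pressure: u = 9.81×(4.7 − 0) = 46.107 kPa.
Initial effective stress: σ'_0 = σ_v − u = 81.16 − 46.107 = 35.053 kPa.
Stress increase at mid-clay by the 2:1 spreading method:
Δσ = qBL/((B+z)(L+z)) = 201×2.7×2.7/((2.7+4.7)(2.7+4.7)) = 26.758 kPa
Final effective stress: σ'_f = σ'_0 + Δσ = 35.053 + 26.758 = 61.811 kPa.
Normally consolidated clay, so the full stress increment lies on the virgin compression line:
S_c = C_c·H/(1+e₀)·log₁₀(σ'_f/σ'_0) = 0.18×7.2/(1+1.15)×log₁₀(61.811/35.053)
    = 0.60279 × 0.24634 = 0.1485 m

S_c ≈ 148 mm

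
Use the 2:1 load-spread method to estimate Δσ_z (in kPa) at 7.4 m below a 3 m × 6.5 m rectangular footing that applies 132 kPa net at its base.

Δσ_z ≈ 17.8 kPa

By the 2:1 method the load spreads at 1 horizontal : 2 vertical, so at depth z the loaded area has grown by z in each plan dimension:
Δσ = qBL/((B+z)(L+z)) = 132×3×6.5/((3+7.4)(6.5+7.4)) = 17.806 kPa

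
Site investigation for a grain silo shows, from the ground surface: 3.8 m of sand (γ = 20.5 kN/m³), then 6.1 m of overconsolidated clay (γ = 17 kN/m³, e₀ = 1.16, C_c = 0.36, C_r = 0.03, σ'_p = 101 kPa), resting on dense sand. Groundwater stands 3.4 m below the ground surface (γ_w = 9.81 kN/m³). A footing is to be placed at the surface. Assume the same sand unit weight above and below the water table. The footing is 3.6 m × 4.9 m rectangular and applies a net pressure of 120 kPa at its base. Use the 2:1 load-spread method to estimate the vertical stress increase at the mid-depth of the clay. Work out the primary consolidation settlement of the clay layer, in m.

S_c ≈ 0.052 m

Mid-depth of clay below the ground surface: z = 3.8 + 6.1/2 = 6.85 m.
Total vertical stress at mid-clay: σ_v = 20.5×3.8 + 17×3.05 = 129.75 kPa.
Pore pressure: u = 9.81×(6.85 − 3.4) = 33.845 kPa.
Initial effective stress: σ'_0 = σ_v − u = 129.75 − 33.845 = 95.905 kPa.
Stress increase at mid-clay by the 2:1 spreading method:
Δσ = qBL/((B+z)(L+z)) = 120×3.6×4.9/((3.6+6.85)(4.9+6.85)) = 17.24 kPa
Final effective stress: σ'_f = 95.905 + 17.24 = 113.14 kPa.
σ'_f = 113.14 > σ'_p = 101 kPa, so the stress path crosses the preconsolidation pressure — recompression up to σ'_p, then virgin compression beyond:
S_c = H/(1+e₀)·[C_r·log₁₀(σ'_p/σ'_0) + C_c·log₁₀(σ'_f/σ'_p)]
    = 6.1/2.16 × [0.03×log₁₀(101/95.905) + 0.36×log₁₀(113.14/101)]
    = 2.8241 × [0.0006744 + 0.017746] = 0.05202 m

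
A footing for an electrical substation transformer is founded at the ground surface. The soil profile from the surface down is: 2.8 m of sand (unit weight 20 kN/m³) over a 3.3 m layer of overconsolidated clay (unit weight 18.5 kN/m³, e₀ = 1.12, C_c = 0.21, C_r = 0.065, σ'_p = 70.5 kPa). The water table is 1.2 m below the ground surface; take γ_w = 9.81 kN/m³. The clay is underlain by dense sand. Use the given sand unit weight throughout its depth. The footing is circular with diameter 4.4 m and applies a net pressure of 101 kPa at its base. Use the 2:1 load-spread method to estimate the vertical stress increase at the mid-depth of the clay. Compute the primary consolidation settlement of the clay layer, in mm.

S_c ≈ 28.4 mm

Mid-depth of clay below the ground surface: z = 2.8 + 3.3/2 = 4.45 m.
Total vertical stress at mid-clay: σ_v = 20×2.8 + 18.5×1.65 = 86.525 kPa.
Pore pressure: u = 9.81×(4.45 − 1.2) = 31.883 kPa.
Initial effective stress: σ'_0 = σ_v − u = 86.525 − 31.883 = 54.642 kPa.
Stress increase at mid-clay by the 2:1 spreading method:
Δσ ≈ qD²/(D+z)² = 101×4.4²/(4.4+4.45)² = 24.965 kPa
Final effective stress: σ'_f = 54.642 + 24.965 = 79.607 kPa.
σ'_f = 79.607 > σ'_p = 70.5 kPa, so the stress path crosses the preconsolidation pressure — recompression up to σ'_p, then virgin compression beyond:
S_c = H/(1+e₀)·[C_r·log₁₀(σ'_p/σ'_0) + C_c·log₁₀(σ'_f/σ'_p)]
    = 3.3/2.12 × [0.065×log₁₀(70.5/54.642) + 0.21×log₁₀(79.607/70.5)]
    = 1.5566 × [0.0071931 + 0.01108] = 0.02844 m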